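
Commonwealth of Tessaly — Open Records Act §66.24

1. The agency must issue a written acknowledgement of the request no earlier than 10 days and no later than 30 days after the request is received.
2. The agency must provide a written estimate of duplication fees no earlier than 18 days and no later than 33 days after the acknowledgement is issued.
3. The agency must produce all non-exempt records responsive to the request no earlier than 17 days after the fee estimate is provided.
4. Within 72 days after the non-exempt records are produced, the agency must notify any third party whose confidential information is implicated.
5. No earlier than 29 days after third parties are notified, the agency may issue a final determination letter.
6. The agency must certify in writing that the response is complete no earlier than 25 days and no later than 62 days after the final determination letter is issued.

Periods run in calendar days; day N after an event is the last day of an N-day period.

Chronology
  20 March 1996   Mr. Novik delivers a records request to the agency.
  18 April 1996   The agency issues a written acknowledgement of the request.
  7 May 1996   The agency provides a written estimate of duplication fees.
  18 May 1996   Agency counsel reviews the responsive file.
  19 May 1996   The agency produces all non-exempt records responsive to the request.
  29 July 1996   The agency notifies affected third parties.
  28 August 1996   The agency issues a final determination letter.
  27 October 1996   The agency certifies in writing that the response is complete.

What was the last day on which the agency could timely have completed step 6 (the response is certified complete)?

Step 6 runs from 28 August 1996, when the final determination letter is issued. The window is 25–62 days after 28 August 1996; it closes on 29 October 1996.

29 October 1996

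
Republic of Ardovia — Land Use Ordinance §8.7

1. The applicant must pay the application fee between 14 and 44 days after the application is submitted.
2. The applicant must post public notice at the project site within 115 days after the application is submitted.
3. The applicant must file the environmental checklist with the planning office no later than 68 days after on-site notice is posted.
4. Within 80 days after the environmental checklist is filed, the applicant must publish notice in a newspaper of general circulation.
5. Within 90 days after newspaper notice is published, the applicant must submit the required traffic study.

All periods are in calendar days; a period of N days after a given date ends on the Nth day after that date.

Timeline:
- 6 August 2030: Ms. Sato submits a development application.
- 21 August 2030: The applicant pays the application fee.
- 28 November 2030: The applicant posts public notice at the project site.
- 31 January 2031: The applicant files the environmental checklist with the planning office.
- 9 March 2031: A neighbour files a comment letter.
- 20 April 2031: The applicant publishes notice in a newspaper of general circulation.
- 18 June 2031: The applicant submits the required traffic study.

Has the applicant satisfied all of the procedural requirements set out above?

Step 1: the window is 14–44 days after 6 August 2030 (when the application is submitted), so 20 August 2030 through 19 September 2030; 21 August 2030 falls inside that range.
Step 2: 115 days after 6 August 2030 (when the application is submitted) is 29 November 2030; done 28 November 2030 — timely.
Step 3: 68 days after 28 November 2030 (when on-site notice is posted) is 4 February 2031; done 31 January 2031 — timely.
Step 4: 80 days after 31 January 2031 (when the environmental checklist is filed) is 21 April 2031; done 20 April 2031 — timely.
Step 5: 90 days after 20 April 2031 (when newspaper notice is published) is 19 July 2031; completed 18 June 2031, before the deadline.

Yes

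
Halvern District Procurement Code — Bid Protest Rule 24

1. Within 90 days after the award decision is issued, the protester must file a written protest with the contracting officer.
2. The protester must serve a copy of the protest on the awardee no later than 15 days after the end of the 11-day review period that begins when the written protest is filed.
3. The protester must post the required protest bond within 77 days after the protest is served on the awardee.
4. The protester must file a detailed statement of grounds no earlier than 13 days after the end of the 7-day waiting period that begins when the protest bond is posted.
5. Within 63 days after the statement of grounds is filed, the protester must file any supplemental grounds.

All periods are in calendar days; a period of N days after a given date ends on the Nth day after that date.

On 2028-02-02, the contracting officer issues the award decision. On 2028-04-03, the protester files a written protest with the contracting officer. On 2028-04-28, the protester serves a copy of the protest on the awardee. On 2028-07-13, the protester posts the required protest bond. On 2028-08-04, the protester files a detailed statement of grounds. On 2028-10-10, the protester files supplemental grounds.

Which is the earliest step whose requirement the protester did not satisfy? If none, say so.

Step 1 — counting 90 days from 2028-02-02 (when the award decision is issued) gives a deadline of 2028-05-02; done 2028-04-03 — timely.
Step 2 — counting 15 days from 2028-04-14 (end of the 11-day review period, which began when the written protest is filed on 2028-04-03) gives a deadline of 2028-04-29; completed 2028-04-28, before the deadline.
Step 3 — counting 77 days from 2028-04-28 (when the protest is served on the awardee) gives a deadline of 2028-07-14; 2028-07-13 is within that limit.
Step 4 — must wait 13 days from 2028-07-20 (end of the 7-day waiting period, which began when the protest bond is posted on 2028-07-13), so not before 2028-08-02; 2028-08-04 is on or after that date.
Step 5 — counting 63 days from 2028-08-04 (when the statement of grounds is filed) gives a deadline of 2028-10-06; not done until 2028-10-10, 4 days after the deadline.

Step 5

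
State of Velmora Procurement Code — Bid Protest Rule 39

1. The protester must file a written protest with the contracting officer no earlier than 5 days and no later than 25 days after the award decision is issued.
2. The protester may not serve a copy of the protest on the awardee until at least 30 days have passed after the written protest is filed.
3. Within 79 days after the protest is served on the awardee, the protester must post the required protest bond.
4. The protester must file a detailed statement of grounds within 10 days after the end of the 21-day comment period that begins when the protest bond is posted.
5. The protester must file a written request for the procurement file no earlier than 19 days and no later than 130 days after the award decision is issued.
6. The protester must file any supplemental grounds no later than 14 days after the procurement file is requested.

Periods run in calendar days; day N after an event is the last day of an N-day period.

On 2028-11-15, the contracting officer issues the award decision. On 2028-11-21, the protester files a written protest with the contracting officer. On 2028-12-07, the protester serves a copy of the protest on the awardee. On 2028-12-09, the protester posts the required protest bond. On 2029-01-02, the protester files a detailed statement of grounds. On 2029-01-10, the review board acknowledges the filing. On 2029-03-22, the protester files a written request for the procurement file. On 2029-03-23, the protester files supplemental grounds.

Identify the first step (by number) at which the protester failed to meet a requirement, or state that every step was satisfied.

Step 2

Step 1: the window is 5–25 days after 2028-11-15 (when the award decision is issued), so 2028-11-20 through 2028-12-10; 2028-11-21 falls inside that range.
Step 2: the earliest permitted date is 30 days after 2028-11-21 (when the written protest is filed), i.e. 2028-12-21; done 2028-12-07 — 14 days too early.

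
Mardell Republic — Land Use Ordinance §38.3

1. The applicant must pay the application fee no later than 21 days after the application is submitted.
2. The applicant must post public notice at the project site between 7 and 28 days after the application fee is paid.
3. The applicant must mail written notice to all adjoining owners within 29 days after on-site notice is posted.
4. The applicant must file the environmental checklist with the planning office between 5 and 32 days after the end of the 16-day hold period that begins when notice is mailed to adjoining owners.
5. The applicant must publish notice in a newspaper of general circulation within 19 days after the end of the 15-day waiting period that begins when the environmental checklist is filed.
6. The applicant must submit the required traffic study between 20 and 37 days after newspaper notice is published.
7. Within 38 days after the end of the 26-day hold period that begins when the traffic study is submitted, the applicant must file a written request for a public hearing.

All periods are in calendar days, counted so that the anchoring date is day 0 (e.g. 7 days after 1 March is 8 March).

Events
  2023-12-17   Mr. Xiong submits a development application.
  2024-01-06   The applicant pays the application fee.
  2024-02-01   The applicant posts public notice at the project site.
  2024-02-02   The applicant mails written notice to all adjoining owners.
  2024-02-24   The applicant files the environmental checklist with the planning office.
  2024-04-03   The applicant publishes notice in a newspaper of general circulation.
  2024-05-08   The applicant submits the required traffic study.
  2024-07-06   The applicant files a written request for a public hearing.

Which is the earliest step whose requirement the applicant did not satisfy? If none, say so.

Step 1: 21 days after 2023-12-17 (when the application is submitted) is 2024-01-07; completed 2024-01-06, before the deadline.
Step 2: the window is 7–28 days after 2024-01-06 (when the application fee is paid), so 2024-01-13 through 2024-02-03; 2024-02-01 falls inside that range.
Step 3: 29 days after 2024-02-01 (when on-site notice is posted) is 2024-03-01; done 2024-02-02 — timely.
Step 4: the window is 5–32 days after 2024-02-18 (end of the 16-day hold period, which began when notice is mailed to adjoining owners on 2024-02-02), so 2024-02-23 through 2024-03-21; done 2024-02-24 — within the window.
Step 5: 19 days after 2024-03-10 (end of the 15-day waiting period, which began when the environmental checklist is filed on 2024-02-24) is 2024-03-29; not done until 2024-04-03, 5 days after the deadline.
No need to go further; step 5 was not satisfied.

Step 5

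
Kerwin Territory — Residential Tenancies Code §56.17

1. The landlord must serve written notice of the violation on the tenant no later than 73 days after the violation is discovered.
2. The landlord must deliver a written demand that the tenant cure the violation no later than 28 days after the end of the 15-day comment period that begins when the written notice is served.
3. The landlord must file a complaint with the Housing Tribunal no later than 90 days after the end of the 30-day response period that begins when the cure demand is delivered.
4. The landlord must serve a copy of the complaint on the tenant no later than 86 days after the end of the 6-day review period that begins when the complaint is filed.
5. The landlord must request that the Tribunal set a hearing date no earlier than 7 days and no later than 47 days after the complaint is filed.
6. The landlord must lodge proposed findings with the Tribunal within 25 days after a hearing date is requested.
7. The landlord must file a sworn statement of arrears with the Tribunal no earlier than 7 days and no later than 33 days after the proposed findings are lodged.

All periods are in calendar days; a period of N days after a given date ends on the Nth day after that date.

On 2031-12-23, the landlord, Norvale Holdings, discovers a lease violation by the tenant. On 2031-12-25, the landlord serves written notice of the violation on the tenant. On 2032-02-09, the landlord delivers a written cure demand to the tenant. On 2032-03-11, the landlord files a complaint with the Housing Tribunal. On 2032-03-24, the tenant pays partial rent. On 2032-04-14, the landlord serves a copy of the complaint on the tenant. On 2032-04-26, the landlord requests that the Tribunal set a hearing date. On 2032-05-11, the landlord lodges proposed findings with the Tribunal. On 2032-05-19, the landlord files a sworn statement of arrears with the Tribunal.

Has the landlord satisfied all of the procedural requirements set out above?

No

Step 1: 73 days after 2031-12-23 (when the violation is discovered) is 2032-03-05; done 2031-12-25 — timely.
Step 2: 28 days after 2032-01-09 (end of the 15-day comment period, which began when the written notice is served on 2031-12-25) is 2032-02-06; not done until 2032-02-09, 3 days after the deadline.
No need to go further; step 2 was not satisfied.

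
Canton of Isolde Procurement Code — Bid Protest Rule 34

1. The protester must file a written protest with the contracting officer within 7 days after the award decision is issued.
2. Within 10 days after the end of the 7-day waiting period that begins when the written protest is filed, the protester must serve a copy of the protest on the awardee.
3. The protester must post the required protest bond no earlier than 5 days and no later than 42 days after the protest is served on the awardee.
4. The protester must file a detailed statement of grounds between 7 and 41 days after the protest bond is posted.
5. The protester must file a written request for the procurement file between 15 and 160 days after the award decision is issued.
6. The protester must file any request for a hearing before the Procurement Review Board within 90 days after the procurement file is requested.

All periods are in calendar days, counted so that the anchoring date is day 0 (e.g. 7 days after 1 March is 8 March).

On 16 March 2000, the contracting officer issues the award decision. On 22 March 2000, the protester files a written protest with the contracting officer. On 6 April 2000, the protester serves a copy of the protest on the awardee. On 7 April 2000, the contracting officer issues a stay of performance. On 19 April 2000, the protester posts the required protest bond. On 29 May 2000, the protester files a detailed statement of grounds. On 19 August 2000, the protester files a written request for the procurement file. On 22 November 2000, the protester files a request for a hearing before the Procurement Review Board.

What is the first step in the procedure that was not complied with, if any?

Step 1: 7 days after 16 March 2000 (when the award decision is issued) is 23 March 2000; done 22 March 2000 — timely.
Step 2: 10 days after 29 March 2000 (end of the 7-day waiting period, which began when the written protest is filed on 22 March 2000) is 8 April 2000; completed 6 April 2000, before the deadline.
Step 3: the window is 5–42 days after 6 April 2000 (when the protest is served on the awardee), so 11 April 2000 through 18 May 2000; done 19 April 2000 — within the window.
Step 4: the window is 7–41 days after 19 April 2000 (when the protest bond is posted), so 26 April 2000 through 30 May 2000; 29 May 2000 falls inside that range.
Step 5: the window is 15–160 days after 16 March 2000 (when the award decision is issued), so 31 March 2000 through 23 August 2000; done 19 August 2000, which is between those dates.
Step 6: 90 days after 19 August 2000 (when the procurement file is requested) is 17 November 2000; 22 November 2000 misses that deadline by 5 days.
Later steps need not be reached.

Step 6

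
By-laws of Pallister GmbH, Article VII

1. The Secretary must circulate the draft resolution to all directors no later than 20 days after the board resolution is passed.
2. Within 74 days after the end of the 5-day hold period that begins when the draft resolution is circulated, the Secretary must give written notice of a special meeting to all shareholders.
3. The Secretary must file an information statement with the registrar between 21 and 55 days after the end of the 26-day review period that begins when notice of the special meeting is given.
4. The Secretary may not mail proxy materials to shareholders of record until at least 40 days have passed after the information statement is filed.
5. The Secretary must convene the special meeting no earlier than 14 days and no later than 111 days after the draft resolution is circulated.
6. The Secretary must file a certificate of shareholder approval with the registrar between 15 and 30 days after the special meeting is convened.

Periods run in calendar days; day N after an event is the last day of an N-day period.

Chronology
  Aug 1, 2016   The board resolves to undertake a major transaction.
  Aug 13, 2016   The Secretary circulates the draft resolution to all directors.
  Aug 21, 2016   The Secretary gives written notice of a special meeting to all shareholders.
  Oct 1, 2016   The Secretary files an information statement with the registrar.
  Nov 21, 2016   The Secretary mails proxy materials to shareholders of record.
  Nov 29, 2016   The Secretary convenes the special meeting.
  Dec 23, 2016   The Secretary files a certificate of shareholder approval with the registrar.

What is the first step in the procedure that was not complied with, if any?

Step 3

(1) due by Aug 1, 2016 + 20 days = Aug 21, 2016; Aug 13, 2016 is within that limit.
(2) due by Aug 18, 2016 + 74 days = Oct 31, 2016; completed Aug 21, 2016, before the deadline.
(3) the permitted window runs from Sep 16, 2016 + 21 = Oct 7, 2016 to Sep 16, 2016 + 55 = Nov 10, 2016; Oct 1, 2016 is 6 days too early.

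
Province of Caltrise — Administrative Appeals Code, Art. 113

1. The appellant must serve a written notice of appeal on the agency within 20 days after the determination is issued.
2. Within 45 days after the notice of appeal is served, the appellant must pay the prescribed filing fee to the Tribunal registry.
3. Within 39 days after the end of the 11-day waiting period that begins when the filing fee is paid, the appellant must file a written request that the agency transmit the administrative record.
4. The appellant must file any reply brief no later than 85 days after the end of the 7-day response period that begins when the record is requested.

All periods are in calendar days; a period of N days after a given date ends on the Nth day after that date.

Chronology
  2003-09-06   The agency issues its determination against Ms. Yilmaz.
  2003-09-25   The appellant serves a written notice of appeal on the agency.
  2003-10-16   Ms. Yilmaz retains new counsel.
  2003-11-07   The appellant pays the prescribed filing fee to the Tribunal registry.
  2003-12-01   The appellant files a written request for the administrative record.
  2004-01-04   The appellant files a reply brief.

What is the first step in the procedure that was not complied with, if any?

Step 1 — counting 20 days from 2003-09-06 (when the determination is issued) gives a deadline of 2003-09-26; done 2003-09-25 — timely.
Step 2 — counting 45 days from 2003-09-25 (when the notice of appeal is served) gives a deadline of 2003-11-09; done 2003-11-07 — timely.
Step 3 — counting 39 days from 2003-11-18 (end of the 11-day waiting period, which began when the filing fee is paid on 2003-11-07) gives a deadline of 2003-12-27; done 2003-12-01 — timely.
Step 4 — counting 85 days from 2003-12-08 (end of the 7-day response period, which began when the record is requested on 2003-12-01) gives a deadline of 2004-03-02; 2004-01-04 is within that limit.

None — every step was satisfied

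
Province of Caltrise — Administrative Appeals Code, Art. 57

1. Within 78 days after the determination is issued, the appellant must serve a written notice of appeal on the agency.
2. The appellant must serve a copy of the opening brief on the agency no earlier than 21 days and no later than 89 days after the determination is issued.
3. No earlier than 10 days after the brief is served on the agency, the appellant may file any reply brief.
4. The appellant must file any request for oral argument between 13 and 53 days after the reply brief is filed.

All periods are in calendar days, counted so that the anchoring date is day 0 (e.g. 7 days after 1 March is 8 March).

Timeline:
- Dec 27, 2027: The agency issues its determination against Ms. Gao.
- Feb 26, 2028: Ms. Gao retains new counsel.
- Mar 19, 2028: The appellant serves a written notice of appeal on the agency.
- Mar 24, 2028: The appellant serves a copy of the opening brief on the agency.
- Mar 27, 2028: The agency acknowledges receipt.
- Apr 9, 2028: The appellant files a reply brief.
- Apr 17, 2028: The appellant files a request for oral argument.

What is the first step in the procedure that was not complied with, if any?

Step 1 — counting 78 days from Dec 27, 2027 (when the determination is issued) gives a deadline of Mar 14, 2028; Mar 19, 2028 misses that deadline by 5 days.
The analysis stops there.

Step 1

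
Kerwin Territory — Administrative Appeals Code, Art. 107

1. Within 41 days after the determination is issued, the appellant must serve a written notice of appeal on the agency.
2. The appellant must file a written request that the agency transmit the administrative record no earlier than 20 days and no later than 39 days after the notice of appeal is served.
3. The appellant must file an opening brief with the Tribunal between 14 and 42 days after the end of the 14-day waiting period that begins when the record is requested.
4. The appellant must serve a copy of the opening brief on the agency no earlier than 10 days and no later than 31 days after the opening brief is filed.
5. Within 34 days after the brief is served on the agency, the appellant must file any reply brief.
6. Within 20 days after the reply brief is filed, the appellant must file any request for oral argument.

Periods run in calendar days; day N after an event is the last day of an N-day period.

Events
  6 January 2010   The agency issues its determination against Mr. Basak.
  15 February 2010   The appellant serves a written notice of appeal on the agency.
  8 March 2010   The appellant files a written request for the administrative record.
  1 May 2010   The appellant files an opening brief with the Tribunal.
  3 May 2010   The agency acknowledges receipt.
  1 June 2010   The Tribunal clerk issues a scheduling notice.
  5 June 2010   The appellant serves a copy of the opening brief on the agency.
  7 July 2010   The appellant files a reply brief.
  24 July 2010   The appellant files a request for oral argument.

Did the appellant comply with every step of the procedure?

Step 1 — counting 41 days from 6 January 2010 (when the determination is issued) gives a deadline of 16 February 2010; done 15 February 2010 — timely.
Step 2 — 20 and 39 days from 15 February 2010 (when the notice of appeal is served) are 7 March 2010 and 26 March 2010 respectively; done 8 March 2010 — within the window.
Step 3 — 14 and 42 days from 22 March 2010 (end of the 14-day waiting period, which began when the record is requested on 8 March 2010) are 5 April 2010 and 3 May 2010 respectively; done 1 May 2010 — within the window.
Step 4 — 10 and 31 days from 1 May 2010 (when the opening brief is filed) are 11 May 2010 and 1 June 2010 respectively; 5 June 2010 is 4 days past the end of the window.
The procedure was therefore not followed at step 4.

No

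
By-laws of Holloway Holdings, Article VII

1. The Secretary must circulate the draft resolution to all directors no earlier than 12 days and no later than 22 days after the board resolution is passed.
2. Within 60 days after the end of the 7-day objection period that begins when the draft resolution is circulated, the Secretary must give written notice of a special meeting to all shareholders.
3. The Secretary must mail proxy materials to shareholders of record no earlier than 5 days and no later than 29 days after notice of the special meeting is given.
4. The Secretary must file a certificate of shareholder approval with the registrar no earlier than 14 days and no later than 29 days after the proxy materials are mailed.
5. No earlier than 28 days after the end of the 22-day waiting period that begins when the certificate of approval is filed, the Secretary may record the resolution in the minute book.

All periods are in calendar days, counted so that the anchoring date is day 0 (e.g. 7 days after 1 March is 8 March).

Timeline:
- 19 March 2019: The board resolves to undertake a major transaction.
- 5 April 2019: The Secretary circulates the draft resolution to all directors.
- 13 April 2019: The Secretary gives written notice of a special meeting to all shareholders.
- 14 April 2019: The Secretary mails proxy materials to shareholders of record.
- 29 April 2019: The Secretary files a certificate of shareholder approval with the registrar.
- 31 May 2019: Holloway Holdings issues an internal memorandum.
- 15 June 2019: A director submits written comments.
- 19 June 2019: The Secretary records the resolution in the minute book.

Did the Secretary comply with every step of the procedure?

No

Step 1 — 12 and 22 days from 19 March 2019 (when the board resolution is passed) are 31 March 2019 and 10 April 2019 respectively; done 5 April 2019 — within the window.
Step 2 — counting 60 days from 12 April 2019 (end of the 7-day objection period, which began when the draft resolution is circulated on 5 April 2019) gives a deadline of 11 June 2019; completed 13 April 2019, before the deadline.
Step 3 — 5 and 29 days from 13 April 2019 (when notice of the special meeting is given) are 18 April 2019 and 12 May 2019 respectively; 14 April 2019 is 4 days too early.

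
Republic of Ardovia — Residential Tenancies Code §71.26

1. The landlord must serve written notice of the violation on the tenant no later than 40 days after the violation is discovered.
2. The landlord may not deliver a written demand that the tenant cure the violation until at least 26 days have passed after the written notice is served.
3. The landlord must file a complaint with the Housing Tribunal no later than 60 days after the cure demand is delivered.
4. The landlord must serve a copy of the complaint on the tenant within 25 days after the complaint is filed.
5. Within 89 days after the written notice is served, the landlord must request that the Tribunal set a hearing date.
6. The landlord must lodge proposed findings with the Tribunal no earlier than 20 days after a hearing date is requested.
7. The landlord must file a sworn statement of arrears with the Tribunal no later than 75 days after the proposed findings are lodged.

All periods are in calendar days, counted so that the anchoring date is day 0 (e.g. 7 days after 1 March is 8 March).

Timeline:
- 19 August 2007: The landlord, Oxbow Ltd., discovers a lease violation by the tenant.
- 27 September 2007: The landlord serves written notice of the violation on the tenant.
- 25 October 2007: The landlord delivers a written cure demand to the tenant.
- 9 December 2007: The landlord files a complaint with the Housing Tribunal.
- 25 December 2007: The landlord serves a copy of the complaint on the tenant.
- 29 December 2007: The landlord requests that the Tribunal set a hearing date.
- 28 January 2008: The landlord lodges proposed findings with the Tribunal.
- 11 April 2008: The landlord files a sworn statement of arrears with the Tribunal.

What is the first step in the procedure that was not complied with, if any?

Step 5

Step 1: 40 days after 19 August 2007 (when the violation is discovered) is 28 September 2007; completed 27 September 2007, before the deadline.
Step 2: the earliest permitted date is 26 days after 27 September 2007 (when the written notice is served), i.e. 23 October 2007; 25 October 2007 is on or after that date.
Step 3: 60 days after 25 October 2007 (when the cure demand is delivered) is 24 December 2007; done 9 December 2007 — timely.
Step 4: 25 days after 9 December 2007 (when the complaint is filed) is 3 January 2008; done 25 December 2007 — timely.
Step 5: 89 days after 27 September 2007 (when the written notice is served) is 25 December 2007; not done until 29 December 2007, 4 days after the deadline.
Later steps need not be reached.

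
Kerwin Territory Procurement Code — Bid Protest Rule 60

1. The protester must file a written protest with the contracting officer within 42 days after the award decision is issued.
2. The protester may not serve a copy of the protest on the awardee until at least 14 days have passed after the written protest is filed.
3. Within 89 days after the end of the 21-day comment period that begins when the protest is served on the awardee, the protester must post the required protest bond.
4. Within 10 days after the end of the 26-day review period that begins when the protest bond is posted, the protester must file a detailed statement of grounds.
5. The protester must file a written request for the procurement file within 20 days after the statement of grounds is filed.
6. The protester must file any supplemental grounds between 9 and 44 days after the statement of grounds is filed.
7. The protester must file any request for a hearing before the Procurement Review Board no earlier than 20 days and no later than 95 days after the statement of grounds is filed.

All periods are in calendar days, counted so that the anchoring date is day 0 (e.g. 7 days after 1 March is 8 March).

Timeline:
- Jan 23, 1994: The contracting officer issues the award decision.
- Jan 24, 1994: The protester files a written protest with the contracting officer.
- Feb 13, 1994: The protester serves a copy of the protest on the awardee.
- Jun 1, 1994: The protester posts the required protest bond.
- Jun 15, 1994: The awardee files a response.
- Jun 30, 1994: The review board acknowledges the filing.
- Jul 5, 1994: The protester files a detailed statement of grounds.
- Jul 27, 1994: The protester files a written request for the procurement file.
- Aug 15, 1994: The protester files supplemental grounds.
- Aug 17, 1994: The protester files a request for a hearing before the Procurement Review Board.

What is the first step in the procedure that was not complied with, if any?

Step 5

Step 1: 42 days after Jan 23, 1994 (when the award decision is issued) is Mar 6, 1994; completed Jan 24, 1994, before the deadline.
Step 2: the earliest permitted date is 14 days after Jan 24, 1994 (when the written protest is filed), i.e. Feb 7, 1994; done Feb 13, 1994 — permitted.
Step 3: 89 days after Mar 6, 1994 (end of the 21-day comment period, which began when the protest is served on the awardee on Feb 13, 1994) is Jun 3, 1994; done Jun 1, 1994 — timely.
Step 4: 10 days after Jun 27, 1994 (end of the 26-day review period, which began when the protest bond is posted on Jun 1, 1994) is Jul 7, 1994; Jul 5, 1994 is within that limit.
Step 5: 20 days after Jul 5, 1994 (when the statement of grounds is filed) is Jul 25, 1994; done Jul 27, 1994 — 2 days late.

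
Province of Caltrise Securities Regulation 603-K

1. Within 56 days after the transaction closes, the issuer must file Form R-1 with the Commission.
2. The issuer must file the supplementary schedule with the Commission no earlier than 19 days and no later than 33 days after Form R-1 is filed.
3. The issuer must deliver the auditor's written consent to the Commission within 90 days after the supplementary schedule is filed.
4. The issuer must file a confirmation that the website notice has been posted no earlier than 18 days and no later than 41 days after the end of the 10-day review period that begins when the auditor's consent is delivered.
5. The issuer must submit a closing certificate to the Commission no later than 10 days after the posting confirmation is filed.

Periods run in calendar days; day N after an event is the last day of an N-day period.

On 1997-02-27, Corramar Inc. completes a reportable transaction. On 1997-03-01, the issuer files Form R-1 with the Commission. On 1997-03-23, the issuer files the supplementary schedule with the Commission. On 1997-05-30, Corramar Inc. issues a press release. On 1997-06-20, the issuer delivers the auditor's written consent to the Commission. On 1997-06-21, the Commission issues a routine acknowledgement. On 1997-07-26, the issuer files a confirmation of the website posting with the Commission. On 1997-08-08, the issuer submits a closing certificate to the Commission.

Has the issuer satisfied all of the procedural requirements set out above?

No

Step 1 — counting 56 days from 1997-02-27 (when the transaction closes) gives a deadline of 1997-04-24; completed 1997-03-01, before the deadline.
Step 2 — 19 and 33 days from 1997-03-01 (when Form R-1 is filed) are 1997-03-20 and 1997-04-03 respectively; done 1997-03-23 — within the window.
Step 3 — counting 90 days from 1997-03-23 (when the supplementary schedule is filed) gives a deadline of 1997-06-21; 1997-06-20 is within that limit.
Step 4 — 18 and 41 days from 1997-06-30 (end of the 10-day review period, which began when the auditor's consent is delivered on 1997-06-20) are 1997-07-18 and 1997-08-10 respectively; done 1997-07-26 — within the window.
Step 5 — counting 10 days from 1997-07-26 (when the posting confirmation is filed) gives a deadline of 1997-08-05; not done until 1997-08-08, 3 days after the deadline.
The analysis stops there.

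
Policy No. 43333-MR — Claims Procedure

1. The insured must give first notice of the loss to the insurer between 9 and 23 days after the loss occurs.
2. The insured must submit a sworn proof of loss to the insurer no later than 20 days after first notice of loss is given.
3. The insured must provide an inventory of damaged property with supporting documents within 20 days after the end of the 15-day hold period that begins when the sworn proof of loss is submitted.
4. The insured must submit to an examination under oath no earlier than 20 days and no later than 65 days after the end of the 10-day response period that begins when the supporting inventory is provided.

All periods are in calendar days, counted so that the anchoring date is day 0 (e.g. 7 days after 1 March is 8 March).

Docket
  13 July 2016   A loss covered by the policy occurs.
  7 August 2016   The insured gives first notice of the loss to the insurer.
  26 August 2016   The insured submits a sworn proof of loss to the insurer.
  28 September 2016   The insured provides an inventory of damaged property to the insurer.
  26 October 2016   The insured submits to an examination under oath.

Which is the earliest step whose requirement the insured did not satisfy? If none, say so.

(1) the permitted window runs from 13 July 2016 + 9 = 22 July 2016 to 13 July 2016 + 23 = 5 August 2016; 7 August 2016 is 2 days past the end of the window.

Step 1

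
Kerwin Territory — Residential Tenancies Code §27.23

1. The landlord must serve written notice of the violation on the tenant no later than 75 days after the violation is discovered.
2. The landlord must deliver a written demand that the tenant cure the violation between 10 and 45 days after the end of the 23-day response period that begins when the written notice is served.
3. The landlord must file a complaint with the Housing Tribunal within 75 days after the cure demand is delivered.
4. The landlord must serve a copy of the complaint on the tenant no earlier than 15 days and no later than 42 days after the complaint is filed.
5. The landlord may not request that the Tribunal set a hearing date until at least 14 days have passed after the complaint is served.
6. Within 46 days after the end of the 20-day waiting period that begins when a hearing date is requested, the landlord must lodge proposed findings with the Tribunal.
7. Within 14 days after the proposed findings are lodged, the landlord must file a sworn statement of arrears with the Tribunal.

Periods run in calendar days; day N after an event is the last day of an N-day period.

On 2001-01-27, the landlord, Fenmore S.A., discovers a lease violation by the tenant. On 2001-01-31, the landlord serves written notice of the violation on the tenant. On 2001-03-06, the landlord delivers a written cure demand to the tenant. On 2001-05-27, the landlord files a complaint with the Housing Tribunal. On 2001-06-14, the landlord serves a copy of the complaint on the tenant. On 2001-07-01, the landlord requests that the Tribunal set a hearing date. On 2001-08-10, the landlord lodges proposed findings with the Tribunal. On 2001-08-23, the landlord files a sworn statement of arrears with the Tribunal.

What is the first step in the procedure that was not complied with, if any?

Step 3

(1) due by 2001-01-27 + 75 days = 2001-04-12; 2001-01-31 is within that limit.
(2) the permitted window runs from 2001-02-23 + 10 = 2001-03-05 to 2001-02-23 + 45 = 2001-04-09; done 2001-03-06 — within the window.
(3) due by 2001-03-06 + 75 days = 2001-05-20; 2001-05-27 misses that deadline by 7 days.
Later steps need not be reached.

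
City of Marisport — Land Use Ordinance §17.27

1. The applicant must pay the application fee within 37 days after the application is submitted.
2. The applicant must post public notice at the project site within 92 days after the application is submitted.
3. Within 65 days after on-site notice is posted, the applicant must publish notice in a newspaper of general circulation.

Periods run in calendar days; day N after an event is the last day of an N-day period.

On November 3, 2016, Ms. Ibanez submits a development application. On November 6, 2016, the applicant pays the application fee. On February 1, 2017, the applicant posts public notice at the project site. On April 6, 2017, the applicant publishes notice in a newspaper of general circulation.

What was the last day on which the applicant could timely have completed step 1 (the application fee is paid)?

Step 1 runs from November 3, 2016, when the application is submitted. 37 days after November 3, 2016 is December 10, 2016.

December 10, 2016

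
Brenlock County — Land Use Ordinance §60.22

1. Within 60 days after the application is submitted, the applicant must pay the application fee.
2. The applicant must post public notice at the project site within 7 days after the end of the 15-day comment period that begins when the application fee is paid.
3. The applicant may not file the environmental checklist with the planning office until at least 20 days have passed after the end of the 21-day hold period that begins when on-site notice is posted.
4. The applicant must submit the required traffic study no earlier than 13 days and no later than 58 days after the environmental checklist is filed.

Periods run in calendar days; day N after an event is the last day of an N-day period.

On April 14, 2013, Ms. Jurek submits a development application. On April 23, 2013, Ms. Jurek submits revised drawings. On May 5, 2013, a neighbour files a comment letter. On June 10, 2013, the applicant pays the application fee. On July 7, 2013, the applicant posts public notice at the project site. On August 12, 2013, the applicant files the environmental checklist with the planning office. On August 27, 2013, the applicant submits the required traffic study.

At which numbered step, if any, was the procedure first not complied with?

Step 2

Step 1 — counting 60 days from April 14, 2013 (when the application is submitted) gives a deadline of June 13, 2013; completed June 10, 2013, before the deadline.
Step 2 — counting 7 days from June 25, 2013 (end of the 15-day comment period, which began when the application fee is paid on June 10, 2013) gives a deadline of July 2, 2013; done July 7, 2013 — 5 days late.
No need to go further; step 2 was not satisfied.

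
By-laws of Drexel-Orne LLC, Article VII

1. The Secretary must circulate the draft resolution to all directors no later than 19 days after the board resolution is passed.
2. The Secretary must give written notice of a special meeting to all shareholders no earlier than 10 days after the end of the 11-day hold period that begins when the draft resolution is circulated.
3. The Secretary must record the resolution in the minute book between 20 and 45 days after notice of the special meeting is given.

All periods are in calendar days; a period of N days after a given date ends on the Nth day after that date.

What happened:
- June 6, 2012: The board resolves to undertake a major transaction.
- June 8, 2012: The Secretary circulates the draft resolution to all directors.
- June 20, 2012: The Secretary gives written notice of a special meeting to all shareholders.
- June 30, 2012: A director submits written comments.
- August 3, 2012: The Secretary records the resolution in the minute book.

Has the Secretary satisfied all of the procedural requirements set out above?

Step 1 — counting 19 days from June 6, 2012 (when the board resolution is passed) gives a deadline of June 25, 2012; done June 8, 2012 — timely.
Step 2 — must wait 10 days from June 19, 2012 (end of the 11-day hold period, which began when the draft resolution is circulated on June 8, 2012), so not before June 29, 2012; done June 20, 2012 — 9 days too early.
That is the first point of non-compliance.

No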